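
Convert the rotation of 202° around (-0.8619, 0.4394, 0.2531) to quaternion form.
-0.1908 - 0.8461i + 0.4313j + 0.2484k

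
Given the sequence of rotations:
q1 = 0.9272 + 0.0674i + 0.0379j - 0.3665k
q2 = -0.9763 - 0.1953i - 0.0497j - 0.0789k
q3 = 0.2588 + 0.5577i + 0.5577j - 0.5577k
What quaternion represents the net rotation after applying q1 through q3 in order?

q2 · q1 = -0.9191 - 0.2257i - 0.16j + 0.2806k
q3 · q2 · q1 = 0.1337 - 0.5037i - 0.5846j + 0.6218k
0.1337 - 0.5037i - 0.5846j + 0.6218k


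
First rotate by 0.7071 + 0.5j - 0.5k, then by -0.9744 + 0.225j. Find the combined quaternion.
-0.8015 - 0.1125i - 0.3281j + 0.4872k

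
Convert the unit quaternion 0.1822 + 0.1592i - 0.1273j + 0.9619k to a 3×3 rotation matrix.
[[-0.8829, -0.391, 0.2599], [0.31, -0.9012, -0.3029], [0.3527, -0.1869, 0.9169]]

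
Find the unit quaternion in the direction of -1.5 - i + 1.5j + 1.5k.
-0.5388 - 0.3592i + 0.5388j + 0.5388k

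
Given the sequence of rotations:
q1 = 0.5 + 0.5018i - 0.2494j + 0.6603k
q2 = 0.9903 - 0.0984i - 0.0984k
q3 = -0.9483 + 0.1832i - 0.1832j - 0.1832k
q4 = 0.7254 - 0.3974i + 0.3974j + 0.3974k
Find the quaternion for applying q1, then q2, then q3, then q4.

q2 · q1 = 0.6095 + 0.4232i - 0.2314j + 0.6292k
q3 · q2 · q1 = -0.5826 - 0.4473i - 0.085j - 0.6732k
q4 · q3 · q2 · q1 = -0.2991 - 0.3267i - 0.7385j - 0.5083k
-0.2991 - 0.3267i - 0.7385j - 0.5083k


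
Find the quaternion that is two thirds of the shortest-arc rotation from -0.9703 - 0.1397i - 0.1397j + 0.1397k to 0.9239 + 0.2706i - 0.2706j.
-0.962 - 0.232i + 0.1359j + 0.0481k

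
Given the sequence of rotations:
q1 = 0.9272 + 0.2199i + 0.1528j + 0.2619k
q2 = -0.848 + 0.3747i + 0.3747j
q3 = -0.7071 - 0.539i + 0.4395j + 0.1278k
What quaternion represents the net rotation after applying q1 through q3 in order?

q2 · q1 = -0.9259 + 0.2591i + 0.1197j - 0.2472k
q3 · q2 · q1 = 0.7733 + 0.1919i - 0.5917j - 0.1219k
0.7733 + 0.1919i - 0.5917j - 0.1219k


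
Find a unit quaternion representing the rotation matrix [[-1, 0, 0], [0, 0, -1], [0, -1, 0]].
-0.7071j + 0.7071k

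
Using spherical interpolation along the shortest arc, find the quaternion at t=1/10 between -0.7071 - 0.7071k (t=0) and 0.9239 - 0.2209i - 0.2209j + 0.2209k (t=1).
-0.7433 + 0.0236i + 0.0236j - 0.6682k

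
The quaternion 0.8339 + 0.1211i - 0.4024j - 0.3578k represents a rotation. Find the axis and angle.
axis = (0.2194, -0.7291, -0.6483), θ = 67°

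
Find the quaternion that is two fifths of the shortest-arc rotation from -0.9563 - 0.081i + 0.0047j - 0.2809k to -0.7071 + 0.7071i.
-0.9464 + 0.2651i + 0.0031j - 0.1845k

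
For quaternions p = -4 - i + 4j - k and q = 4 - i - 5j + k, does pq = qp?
No: pq = 4 - i + 38j + k ≠ 4 + i + 34j - 17k = qp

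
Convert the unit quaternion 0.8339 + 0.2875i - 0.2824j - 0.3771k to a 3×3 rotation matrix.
[[0.5561, 0.4665, -0.6878], [-0.7913, 0.5503, -0.2665], [0.2542, 0.6925, 0.6752]]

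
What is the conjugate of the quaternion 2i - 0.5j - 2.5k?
-2i + 0.5j + 2.5k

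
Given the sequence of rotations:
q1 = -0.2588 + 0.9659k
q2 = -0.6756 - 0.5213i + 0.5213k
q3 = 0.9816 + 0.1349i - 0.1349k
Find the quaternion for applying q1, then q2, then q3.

q2 · q1 = -0.3287 + 0.1349i + 0.5035j - 0.7875k
q3 · q2 · q1 = -0.4471 + 0.156i + 0.5823j - 0.6607k
-0.4471 + 0.156i + 0.5823j - 0.6607k


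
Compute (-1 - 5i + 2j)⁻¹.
-0.0333 + 0.1667i - 0.0667j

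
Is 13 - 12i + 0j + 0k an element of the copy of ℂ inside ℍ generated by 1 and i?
Yes. The quaternion 13 - 12i has j- and k-coefficients y = z = 0, so it lies in the complex subalgebra spanned by 1 and i.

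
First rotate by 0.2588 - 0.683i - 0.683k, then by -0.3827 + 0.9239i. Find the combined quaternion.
0.532 + 0.5005i + 0.631j + 0.2614k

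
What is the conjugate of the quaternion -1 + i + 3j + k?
-1 - i - 3j - k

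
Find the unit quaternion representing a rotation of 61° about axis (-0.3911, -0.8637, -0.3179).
0.8616 - 0.1985i - 0.4384j - 0.1613k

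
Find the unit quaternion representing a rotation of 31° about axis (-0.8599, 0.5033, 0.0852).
0.9636 - 0.2298i + 0.1345j + 0.0228k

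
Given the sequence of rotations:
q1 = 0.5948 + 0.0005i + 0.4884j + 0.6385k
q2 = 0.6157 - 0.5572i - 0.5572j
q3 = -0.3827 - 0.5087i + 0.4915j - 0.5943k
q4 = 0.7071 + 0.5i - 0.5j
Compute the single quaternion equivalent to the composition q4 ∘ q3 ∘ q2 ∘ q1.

q2 · q1 = 0.6386 - 0.6869i + 0.3251j + 0.1213k
q3 · q2 · q1 = -0.6815 + 0.1908i + 0.6594j - 0.2537k
q4 · q3 · q2 · q1 = -0.2476 - 0.079i + 0.9339j + 0.2457k
-0.2476 - 0.079i + 0.9339j + 0.2457k


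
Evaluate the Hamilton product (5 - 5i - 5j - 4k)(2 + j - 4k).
-1 + 14i - 25j - 33k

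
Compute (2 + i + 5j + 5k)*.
2 - i - 5j - 5k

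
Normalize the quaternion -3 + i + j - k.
-0.866 + 0.2887i + 0.2887j - 0.2887k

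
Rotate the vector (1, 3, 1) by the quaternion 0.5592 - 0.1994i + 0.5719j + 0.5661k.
(-2.465, 2.114, 0.674)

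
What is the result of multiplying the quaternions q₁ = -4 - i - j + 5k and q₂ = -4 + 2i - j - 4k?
37 + 5i + 14j - k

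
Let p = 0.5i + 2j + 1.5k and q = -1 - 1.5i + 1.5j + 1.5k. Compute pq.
-4.5 + 0.25i - 5j + 2.25k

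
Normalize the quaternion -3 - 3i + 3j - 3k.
-0.5 - 0.5i + 0.5j - 0.5k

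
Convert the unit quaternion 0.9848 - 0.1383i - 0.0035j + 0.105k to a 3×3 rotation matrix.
[[0.9779, -0.2058, -0.0359], [0.2078, 0.9397, 0.2717], [-0.0221, -0.2731, 0.9617]]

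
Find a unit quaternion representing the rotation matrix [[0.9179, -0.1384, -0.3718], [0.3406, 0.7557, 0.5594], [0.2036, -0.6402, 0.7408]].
0.9239 - 0.3246i - 0.1557j + 0.1296k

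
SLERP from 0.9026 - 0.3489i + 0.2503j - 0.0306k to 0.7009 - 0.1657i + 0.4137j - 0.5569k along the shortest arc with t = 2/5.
0.8614 - 0.2885i + 0.3316j - 0.2546k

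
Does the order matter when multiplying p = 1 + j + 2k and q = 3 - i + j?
Yes: pq = 2 - 3i + 2j + 7k ≠ 2 + i + 6j + 5k = qp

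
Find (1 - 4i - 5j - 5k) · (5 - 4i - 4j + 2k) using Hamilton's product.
-21 - 54i - j - 27k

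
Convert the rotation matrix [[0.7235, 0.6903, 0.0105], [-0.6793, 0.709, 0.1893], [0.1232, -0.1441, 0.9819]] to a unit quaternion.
0.9239 - 0.0902i - 0.0305j - 0.3706k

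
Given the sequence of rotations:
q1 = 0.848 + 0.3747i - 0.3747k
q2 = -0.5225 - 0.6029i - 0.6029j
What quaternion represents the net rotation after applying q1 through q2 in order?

q2 · q1 = -0.2172 - 0.4811i - 0.7372j + 0.4217k
-0.2172 - 0.4811i - 0.7372j + 0.4217k


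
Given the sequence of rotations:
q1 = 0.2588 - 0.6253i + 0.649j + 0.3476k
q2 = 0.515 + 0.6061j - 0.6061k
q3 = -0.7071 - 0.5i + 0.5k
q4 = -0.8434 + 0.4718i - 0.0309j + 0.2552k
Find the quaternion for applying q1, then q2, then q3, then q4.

q2 · q1 = -0.0494 + 0.282i + 0.8701j + 0.4011k
q3 · q2 · q1 = -0.0246 - 0.6098i - 0.2737j - 0.7434k
q4 · q3 · q2 · q1 = 0.4897 + 0.5955i + 0.4267j + 0.4727k
0.4897 + 0.5955i + 0.4267j + 0.4727k


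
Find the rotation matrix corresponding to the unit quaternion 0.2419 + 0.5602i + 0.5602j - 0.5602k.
[[-0.2553, 0.8987, -0.3566], [0.3566, -0.2553, -0.8987], [-0.8987, -0.3566, -0.2553]]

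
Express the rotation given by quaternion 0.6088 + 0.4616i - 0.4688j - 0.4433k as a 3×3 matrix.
[[0.1674, 0.107, -0.9801], [-0.9726, 0.1808, -0.1464], [0.1616, 0.9777, 0.1343]]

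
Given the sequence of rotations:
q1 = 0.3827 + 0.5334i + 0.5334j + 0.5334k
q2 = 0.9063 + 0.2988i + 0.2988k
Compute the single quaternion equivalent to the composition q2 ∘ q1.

q2 · q1 = 0.0281 + 0.4384i + 0.4834j + 0.7572k
0.0281 + 0.4384i + 0.4834j + 0.7572k


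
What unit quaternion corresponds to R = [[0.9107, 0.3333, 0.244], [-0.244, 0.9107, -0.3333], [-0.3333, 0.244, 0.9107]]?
0.9659 + 0.1494i + 0.1494j - 0.1494k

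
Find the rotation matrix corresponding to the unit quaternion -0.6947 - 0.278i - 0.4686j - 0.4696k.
[[0.1198, -0.3919, 0.9122], [0.913, 0.4044, 0.0539], [-0.39, 0.8264, 0.4063]]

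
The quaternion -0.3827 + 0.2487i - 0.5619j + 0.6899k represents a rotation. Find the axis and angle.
axis = (0.2692, -0.6082, 0.7467), θ = 5π/4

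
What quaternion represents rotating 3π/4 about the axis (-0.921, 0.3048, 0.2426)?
0.3827 - 0.8509i + 0.2816j + 0.2241k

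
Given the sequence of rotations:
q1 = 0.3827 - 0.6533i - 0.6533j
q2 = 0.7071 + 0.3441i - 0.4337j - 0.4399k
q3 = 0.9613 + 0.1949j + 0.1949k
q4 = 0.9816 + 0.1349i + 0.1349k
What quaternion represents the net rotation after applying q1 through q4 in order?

q2 · q1 = 0.2121 - 0.6176i - 0.3405j - 0.6765k
q3 · q2 · q1 = 0.4021 - 0.6592i - 0.4064j - 0.4886k
q4 · q3 · q2 · q1 = 0.5495 - 0.538i - 0.4219j - 0.4802k
0.5495 - 0.538i - 0.4219j - 0.4802k


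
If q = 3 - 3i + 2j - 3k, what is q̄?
3 + 3i - 2j + 3k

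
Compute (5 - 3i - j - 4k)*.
5 + 3i + j + 4k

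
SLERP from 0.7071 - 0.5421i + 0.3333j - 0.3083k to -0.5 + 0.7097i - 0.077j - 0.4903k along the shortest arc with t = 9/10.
0.5441 - 0.7191i + 0.1096j + 0.4182k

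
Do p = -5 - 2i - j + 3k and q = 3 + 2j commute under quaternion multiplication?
No: pq = -13 - 12i - 13j + 5k ≠ -13 - 13j + 13k = qp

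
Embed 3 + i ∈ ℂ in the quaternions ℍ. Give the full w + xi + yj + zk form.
3 + i + 0j + 0k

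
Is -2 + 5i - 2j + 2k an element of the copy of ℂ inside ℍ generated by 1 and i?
No. The quaternion -2 + 5i - 2j + 2k has j-coefficient y = -2 and k-coefficient z = 2, not both zero, so it does not lie in the complex subalgebra spanned by 1 and i.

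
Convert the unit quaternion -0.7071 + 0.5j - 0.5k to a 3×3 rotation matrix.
[[0, -0.7071, -0.7071], [0.7071, 0.5, -0.5], [0.7071, -0.5, 0.5]]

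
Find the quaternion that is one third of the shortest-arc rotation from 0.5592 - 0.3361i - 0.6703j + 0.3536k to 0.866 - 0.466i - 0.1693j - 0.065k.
0.7077 - 0.4056i - 0.5329j + 0.2251k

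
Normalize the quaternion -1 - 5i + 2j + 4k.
-0.1474 - 0.7372i + 0.2949j + 0.5898k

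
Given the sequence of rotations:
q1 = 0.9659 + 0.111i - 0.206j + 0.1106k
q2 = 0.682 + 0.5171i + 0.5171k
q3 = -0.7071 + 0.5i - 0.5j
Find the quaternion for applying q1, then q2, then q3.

q2 · q1 = 0.5442 + 0.6817i - 0.1403j + 0.4684k
q3 · q2 · q1 = -0.7958 - 0.4441i - 0.4071j - 0.0605k
-0.7958 - 0.4441i - 0.4071j - 0.0605k


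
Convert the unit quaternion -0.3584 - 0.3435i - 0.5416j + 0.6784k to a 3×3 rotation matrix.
[[-0.5071, 0.8584, -0.0778], [-0.1142, -0.1564, -0.9811], [-0.8543, -0.4886, 0.1774]]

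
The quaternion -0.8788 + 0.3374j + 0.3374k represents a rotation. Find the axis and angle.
axis = (0, √2/2, √2/2), θ = 303°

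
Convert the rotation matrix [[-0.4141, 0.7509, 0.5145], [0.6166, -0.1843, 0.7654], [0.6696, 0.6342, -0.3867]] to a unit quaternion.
-0.061 + 0.5378i + 0.6357j + 0.5504k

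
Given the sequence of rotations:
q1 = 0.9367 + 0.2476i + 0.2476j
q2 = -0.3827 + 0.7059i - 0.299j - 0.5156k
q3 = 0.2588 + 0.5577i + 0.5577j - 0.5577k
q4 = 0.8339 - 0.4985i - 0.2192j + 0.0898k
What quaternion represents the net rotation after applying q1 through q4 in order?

q2 · q1 = -0.4592 + 0.6941i - 0.5025j - 0.2341k
q3 · q2 · q1 = -0.3563 - 0.4873i - 0.6427j - 0.4718k
q4 · q3 · q2 · q1 = -0.6385 - 0.0676i - 0.7368j - 0.2119k
-0.6385 - 0.0676i - 0.7368j - 0.2119k


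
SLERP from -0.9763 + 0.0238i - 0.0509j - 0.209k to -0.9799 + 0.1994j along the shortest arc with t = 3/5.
-0.9913 + 0.0097i + 0.1004j - 0.0849k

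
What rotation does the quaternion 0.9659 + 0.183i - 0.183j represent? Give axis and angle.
axis = (√2/2, -√2/2, 0), θ = π/6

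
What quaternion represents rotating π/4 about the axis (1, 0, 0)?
0.9239 + 0.3827i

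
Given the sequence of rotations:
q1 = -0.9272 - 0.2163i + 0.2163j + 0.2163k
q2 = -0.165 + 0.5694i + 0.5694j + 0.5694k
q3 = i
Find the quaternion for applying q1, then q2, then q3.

q2 · q1 = 0.0298 - 0.4923i - 0.81j - 0.3173k
q3 · q2 · q1 = 0.4923 + 0.0298i + 0.3173j - 0.81k
0.4923 + 0.0298i + 0.3173j - 0.81k


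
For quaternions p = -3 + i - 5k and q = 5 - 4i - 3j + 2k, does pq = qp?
No: pq = -1 + 2i + 27j - 34k ≠ -1 + 32i - 9j - 28k = qp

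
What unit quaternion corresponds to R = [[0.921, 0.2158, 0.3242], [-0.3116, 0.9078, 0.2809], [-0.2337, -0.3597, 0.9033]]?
0.9659 - 0.1658i + 0.1444j - 0.1365k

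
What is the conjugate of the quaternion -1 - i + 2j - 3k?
-1 + i - 2j + 3k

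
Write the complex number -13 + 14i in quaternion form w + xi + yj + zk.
-13 + 14i + 0j + 0k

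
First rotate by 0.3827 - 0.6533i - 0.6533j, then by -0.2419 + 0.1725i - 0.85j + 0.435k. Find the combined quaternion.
-0.5352 + 0.5082i - 0.4514j - 0.5015k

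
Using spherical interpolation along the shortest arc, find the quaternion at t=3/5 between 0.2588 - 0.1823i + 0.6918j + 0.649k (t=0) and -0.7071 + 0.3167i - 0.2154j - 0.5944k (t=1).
0.5571 - 0.2779i + 0.4318j + 0.6527k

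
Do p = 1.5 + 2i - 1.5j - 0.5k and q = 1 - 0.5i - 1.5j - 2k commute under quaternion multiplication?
No: pq = -0.75 + 3.5i + 0.5j - 7.25k ≠ -0.75 - i - 8j + 0.25k = qp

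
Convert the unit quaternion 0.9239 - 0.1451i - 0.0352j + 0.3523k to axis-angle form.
axis = (-0.3792, -0.092, 0.9207), θ = π/4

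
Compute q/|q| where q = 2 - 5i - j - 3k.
0.3203 - 0.8006i - 0.1601j - 0.4804k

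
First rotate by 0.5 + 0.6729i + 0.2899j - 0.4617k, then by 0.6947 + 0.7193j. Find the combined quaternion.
0.1388 + 0.1354i + 0.561j - 0.8048k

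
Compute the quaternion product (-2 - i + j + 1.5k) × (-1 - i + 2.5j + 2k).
-4.5 + 1.25i - 5.5j - 7k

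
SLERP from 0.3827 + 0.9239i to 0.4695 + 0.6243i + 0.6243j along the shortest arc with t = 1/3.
0.4367 + 0.8711i + 0.2247j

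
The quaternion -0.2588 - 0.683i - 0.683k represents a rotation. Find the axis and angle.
axis = (-√2/2, 0, -√2/2), θ = 7π/6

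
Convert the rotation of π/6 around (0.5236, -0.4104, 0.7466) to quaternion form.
0.9659 + 0.1355i - 0.1062j + 0.1932k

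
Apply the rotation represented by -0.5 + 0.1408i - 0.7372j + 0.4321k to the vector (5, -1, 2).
(-0.808, -4.778, -2.553)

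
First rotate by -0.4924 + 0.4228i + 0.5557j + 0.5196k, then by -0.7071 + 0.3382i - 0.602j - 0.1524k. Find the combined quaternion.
0.6189 - 0.6936i - 0.3367j + 0.1501k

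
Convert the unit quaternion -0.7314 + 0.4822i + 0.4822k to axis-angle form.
axis = (√2/2, 0, √2/2), θ = 274°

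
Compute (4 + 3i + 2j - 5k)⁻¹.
0.0741 - 0.0556i - 0.037j + 0.0926k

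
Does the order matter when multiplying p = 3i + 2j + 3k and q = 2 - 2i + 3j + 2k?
Yes: pq = -6 + i - 8j + 19k ≠ -6 + 11i + 16j - 7k = qp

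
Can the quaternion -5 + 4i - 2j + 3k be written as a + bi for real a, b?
No. The quaternion -5 + 4i - 2j + 3k has j-coefficient y = -2 and k-coefficient z = 3, not both zero, so it does not lie in the complex subalgebra spanned by 1 and i.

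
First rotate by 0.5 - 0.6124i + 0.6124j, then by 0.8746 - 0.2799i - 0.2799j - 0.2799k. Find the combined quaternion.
0.4373 - 0.5041i + 0.5671j - 0.4828k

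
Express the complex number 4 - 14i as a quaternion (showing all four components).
4 - 14i + 0j + 0k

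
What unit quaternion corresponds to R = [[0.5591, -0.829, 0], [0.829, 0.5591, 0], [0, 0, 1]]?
0.8829 + 0.4695k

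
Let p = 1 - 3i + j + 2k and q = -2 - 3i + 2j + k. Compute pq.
-15 - 3j - 6k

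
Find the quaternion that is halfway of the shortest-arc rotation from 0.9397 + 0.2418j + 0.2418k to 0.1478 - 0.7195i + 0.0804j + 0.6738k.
0.669 - 0.4426i + 0.1982j + 0.5632k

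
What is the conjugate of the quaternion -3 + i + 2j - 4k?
-3 - i - 2j + 4k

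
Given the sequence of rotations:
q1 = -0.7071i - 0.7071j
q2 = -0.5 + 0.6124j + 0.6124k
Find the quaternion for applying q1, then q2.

q2 · q1 = 0.433 + 0.7866i - 0.0795j + 0.433k
0.433 + 0.7866i - 0.0795j + 0.433k


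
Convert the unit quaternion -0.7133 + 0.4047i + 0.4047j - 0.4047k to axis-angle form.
axis = (√3/3, √3/3, -√3/3), θ = 271°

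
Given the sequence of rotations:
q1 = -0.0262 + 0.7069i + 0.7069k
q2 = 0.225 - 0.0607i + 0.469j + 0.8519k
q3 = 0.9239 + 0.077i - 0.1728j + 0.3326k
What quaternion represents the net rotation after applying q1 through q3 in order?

q2 · q1 = -0.5652 + 0.4922i + 0.6328j - 0.1948k
q3 · q2 · q1 = -0.3859 + 0.2344i + 0.861j - 0.2342k
-0.3859 + 0.2344i + 0.861j - 0.2342k


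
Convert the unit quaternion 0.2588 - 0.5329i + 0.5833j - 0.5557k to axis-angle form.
axis = (-0.5517, 0.6039, -0.5753), θ = 5π/6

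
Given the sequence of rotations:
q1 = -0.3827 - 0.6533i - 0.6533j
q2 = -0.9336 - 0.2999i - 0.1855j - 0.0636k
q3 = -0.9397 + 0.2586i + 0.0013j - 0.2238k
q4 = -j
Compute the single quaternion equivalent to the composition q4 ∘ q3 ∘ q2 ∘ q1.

q2 · q1 = 0.0402 + 0.6831i + 0.7225j + 0.0991k
q3 · q2 · q1 = -0.1932 - 0.4697i - 0.8574j + 0.0838k
q4 · q3 · q2 · q1 = -0.8574 - 0.0838i + 0.1932j - 0.4697k
-0.8574 - 0.0838i + 0.1932j - 0.4697k


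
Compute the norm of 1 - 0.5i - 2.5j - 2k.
3.391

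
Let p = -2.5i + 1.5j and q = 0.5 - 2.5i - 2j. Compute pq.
-3.25 - 1.25i + 0.75j + 8.75k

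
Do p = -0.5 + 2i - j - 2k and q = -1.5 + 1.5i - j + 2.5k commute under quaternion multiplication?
No: pq = 1.75 - 8.25i - 6j + 1.25k ≠ 1.75 + 0.75i + 10j + 2.25k = qp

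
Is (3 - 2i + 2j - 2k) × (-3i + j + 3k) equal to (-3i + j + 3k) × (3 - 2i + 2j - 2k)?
No: pq = -2 - i + 15j + 13k ≠ -2 - 17i - 9j + 5k = qp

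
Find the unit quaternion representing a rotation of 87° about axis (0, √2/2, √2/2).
0.7254 + 0.4867j + 0.4867k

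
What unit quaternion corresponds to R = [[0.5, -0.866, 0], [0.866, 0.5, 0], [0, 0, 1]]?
0.866 + 0.5k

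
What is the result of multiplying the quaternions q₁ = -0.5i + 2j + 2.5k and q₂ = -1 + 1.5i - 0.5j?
1.75 + 1.75i + 1.75j - 5.25k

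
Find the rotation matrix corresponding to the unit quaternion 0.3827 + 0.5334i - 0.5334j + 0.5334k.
[[-0.1381, -0.9773, 0.1608], [-0.1608, -0.1381, -0.9773], [0.9773, -0.1608, -0.1381]]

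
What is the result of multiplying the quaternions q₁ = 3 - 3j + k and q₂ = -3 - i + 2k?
-11 - 9i + 8j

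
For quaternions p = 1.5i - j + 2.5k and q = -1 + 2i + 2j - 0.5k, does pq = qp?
No: pq = 0.25 - 6i + 6.75j + 2.5k ≠ 0.25 + 3i - 4.75j - 7.5k = qp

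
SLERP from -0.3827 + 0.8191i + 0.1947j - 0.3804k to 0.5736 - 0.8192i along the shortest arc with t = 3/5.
-0.5105 + 0.8416i + 0.0804j - 0.157k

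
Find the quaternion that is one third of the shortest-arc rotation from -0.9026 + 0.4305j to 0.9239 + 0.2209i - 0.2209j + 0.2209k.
-0.9245 - 0.0752i + 0.3661j - 0.0752k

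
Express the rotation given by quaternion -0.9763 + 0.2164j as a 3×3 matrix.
[[0.9063, 0, -0.4225], [0, 1, 0], [0.4225, 0, 0.9063]]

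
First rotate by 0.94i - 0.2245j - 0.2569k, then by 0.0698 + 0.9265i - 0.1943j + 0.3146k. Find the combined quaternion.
-0.8337 + 0.1862i + 0.5181j - 0.0433k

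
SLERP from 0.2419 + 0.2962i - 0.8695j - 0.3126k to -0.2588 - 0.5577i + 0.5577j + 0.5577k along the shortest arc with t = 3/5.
0.2591 + 0.4654i - 0.7023j - 0.4722k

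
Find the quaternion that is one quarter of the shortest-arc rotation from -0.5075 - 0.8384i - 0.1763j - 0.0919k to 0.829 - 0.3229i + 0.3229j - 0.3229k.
-0.7332 - 0.6247i - 0.2668j + 0.0312k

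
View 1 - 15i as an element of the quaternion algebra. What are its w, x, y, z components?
1 - 15i + 0j + 0k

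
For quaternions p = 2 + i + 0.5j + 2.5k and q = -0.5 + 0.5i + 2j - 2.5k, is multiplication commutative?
No: pq = 3.75 - 5.75i + 7.5j - 4.5k ≠ 3.75 + 6.75i - 8k = qp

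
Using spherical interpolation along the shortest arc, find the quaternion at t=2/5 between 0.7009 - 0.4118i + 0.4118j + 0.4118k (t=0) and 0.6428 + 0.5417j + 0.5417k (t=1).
0.695 - 0.2527i + 0.4759j + 0.4759k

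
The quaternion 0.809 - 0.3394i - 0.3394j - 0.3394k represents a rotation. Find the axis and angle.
axis = (-√3/3, -√3/3, -√3/3), θ = 72°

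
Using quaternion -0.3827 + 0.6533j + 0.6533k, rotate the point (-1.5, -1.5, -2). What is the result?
(1.311, -1.177, -2.323)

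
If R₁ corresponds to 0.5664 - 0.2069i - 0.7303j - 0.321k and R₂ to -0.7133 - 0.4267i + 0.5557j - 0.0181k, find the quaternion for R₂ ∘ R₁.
-0.0923 - 0.2857i + 0.7024j + 0.6453k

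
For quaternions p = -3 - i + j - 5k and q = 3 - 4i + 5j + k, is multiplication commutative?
No: pq = -13 + 35i + 9j - 19k ≠ -13 - 17i - 33j - 17k = qp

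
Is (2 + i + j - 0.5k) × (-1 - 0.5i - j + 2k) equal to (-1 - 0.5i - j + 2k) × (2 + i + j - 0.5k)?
No: pq = 0.5 - 0.5i - 4.75j + 4k ≠ 0.5 - 3.5i - 1.25j + 5k = qp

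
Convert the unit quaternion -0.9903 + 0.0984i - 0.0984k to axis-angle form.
axis = (√2/2, 0, -√2/2), θ = 344°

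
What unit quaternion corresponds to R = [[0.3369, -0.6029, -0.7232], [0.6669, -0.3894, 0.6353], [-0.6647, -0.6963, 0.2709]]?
0.5519 - 0.6032i - 0.0265j + 0.5752k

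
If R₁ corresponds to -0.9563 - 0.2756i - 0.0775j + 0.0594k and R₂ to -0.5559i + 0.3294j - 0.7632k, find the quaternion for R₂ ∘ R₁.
-0.0823 + 0.492i - 0.0716j + 0.8637k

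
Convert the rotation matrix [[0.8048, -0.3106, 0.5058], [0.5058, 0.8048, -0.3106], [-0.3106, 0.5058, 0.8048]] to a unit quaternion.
0.9239 + 0.2209i + 0.2209j + 0.2209k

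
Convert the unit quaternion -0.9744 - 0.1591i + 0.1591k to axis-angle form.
axis = (-√2/2, 0, √2/2), θ = 334°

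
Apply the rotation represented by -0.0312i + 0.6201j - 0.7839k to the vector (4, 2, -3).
(-4.216, 2.3, -2.436)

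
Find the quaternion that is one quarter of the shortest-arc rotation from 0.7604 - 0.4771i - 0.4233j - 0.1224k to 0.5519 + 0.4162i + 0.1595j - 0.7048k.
0.843 - 0.2728i - 0.3125j - 0.3426k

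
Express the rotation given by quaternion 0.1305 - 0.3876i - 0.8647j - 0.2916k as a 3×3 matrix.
[[-0.6655, 0.7464, 0.0004], [0.5942, 0.5295, 0.6055], [0.4517, 0.4031, -0.7959]]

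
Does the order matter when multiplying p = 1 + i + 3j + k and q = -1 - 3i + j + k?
Yes: pq = -2 - 2i - 6j + 10k ≠ -2 - 6i + 2j - 10k = qp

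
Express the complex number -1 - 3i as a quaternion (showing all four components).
-1 - 3i + 0j + 0k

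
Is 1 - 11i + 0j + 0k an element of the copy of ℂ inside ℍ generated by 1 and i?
Yes. The quaternion 1 - 11i has j- and k-coefficients y = z = 0, so it lies in the complex subalgebra spanned by 1 and i.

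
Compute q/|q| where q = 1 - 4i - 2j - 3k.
0.1826 - 0.7303i - 0.3651j - 0.5477k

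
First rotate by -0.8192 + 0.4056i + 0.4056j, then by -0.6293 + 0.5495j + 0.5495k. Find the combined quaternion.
0.2926 - 0.4781i - 0.4825j - 0.673k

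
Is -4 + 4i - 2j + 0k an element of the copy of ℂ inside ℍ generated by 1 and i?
No. The quaternion -4 + 4i - 2j has j-coefficient y = -2 and k-coefficient z = 0, not both zero, so it does not lie in the complex subalgebra spanned by 1 and i.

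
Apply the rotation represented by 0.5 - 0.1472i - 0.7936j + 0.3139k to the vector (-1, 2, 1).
(-0.59, 0.621, -2.295)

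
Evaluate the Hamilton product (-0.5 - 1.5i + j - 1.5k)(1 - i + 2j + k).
-2.5 + 3i + 3j - 4k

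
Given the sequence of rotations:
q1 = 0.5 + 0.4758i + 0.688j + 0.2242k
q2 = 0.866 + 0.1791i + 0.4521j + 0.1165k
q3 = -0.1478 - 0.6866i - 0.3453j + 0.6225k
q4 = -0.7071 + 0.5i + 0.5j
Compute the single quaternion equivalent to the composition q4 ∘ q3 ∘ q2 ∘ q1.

q2 · q1 = 0.0106 + 0.5228i + 0.8371j + 0.1605k
q3 · q2 · q1 = 0.5465 - 0.6611i + 0.3083j - 0.4114k
q4 · q3 · q2 · q1 = -0.21 + 0.535i + 0.261j + 0.7756k
-0.21 + 0.535i + 0.261j + 0.7756k


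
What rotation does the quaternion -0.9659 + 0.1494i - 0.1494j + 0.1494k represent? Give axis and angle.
axis = (√3/3, -√3/3, √3/3), θ = 11π/6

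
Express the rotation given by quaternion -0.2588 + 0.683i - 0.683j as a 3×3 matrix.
[[0.067, -0.933, 0.3535], [-0.933, 0.067, 0.3535], [-0.3535, -0.3535, -0.866]]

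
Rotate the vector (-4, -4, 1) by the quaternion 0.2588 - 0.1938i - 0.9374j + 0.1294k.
(1.443, -5.429, -1.201)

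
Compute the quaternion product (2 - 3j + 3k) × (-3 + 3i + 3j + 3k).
-6 - 12i + 24j + 6k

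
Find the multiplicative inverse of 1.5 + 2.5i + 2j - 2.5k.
0.08 - 0.1333i - 0.1067j + 0.1333k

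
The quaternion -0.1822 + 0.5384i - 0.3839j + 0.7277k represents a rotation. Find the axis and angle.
axis = (0.5476, -0.3904, 0.7401), θ = 201°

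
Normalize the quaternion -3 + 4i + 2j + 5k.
-0.4082 + 0.5443i + 0.2722j + 0.6804k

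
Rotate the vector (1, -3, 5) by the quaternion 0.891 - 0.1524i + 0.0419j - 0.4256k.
(-0.581, -1.365, 5.727)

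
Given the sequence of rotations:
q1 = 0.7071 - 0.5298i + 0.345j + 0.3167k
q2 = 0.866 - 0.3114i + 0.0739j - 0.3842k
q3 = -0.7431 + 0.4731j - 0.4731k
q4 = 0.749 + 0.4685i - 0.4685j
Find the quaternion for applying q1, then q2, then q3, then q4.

q2 · q1 = 0.5435 - 0.523i + 0.6532j - 0.0657k
q3 · q2 · q1 = -0.744 + 0.6666i + 0.0192j + 0.0391k
q4 · q3 · q2 · q1 = -0.8606 + 0.1324i + 0.3446j + 0.3506k
-0.8606 + 0.1324i + 0.3446j + 0.3506k


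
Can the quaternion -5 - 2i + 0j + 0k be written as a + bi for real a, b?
Yes. The quaternion -5 - 2i has j- and k-coefficients y = z = 0, so it lies in the complex subalgebra spanned by 1 and i.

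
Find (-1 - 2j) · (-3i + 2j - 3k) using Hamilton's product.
4 + 9i - 2j - 3k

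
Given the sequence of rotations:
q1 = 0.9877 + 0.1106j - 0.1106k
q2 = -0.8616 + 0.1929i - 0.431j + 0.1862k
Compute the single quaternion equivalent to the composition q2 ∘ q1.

q2 · q1 = -0.7827 + 0.2176i - 0.4997j + 0.3005k
-0.7827 + 0.2176i - 0.4997j + 0.3005k


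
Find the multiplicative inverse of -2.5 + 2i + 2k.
-0.1754 - 0.1404i - 0.1404k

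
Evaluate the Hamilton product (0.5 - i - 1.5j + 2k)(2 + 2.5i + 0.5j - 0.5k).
5.25 - i + 1.75j + 7k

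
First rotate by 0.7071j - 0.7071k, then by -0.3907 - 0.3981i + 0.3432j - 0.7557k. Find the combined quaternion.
-0.777 + 0.2917i - 0.5578j - 0.0052k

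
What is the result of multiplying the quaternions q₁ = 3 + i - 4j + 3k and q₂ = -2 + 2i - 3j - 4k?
-8 + 29i + 9j - 13k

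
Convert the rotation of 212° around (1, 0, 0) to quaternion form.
-0.2756 + 0.9613i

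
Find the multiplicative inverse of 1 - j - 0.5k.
0.4444 + 0.4444j + 0.2222k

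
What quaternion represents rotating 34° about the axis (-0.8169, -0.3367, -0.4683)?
0.9563 - 0.2388i - 0.0984j - 0.1369k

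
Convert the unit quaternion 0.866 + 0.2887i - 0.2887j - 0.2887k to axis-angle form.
axis = (√3/3, -√3/3, -√3/3), θ = π/3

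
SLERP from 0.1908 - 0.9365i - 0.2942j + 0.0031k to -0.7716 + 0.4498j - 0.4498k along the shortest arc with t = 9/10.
0.7618 - 0.1251i - 0.4685j + 0.4296k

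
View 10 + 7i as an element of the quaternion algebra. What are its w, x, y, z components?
10 + 7i + 0j + 0k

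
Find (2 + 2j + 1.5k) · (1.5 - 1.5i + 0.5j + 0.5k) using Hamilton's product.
1.25 - 2.75i + 1.75j + 6.25k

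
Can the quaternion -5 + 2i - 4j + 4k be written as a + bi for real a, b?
No. The quaternion -5 + 2i - 4j + 4k has j-coefficient y = -4 and k-coefficient z = 4, not both zero, so it does not lie in the complex subalgebra spanned by 1 and i.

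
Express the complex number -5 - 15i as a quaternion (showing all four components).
-5 - 15i + 0j + 0k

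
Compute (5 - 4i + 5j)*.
5 + 4i - 5j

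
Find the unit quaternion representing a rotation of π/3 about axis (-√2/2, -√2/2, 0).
0.866 - 0.3536i - 0.3536j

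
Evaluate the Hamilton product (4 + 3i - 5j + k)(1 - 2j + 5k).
-11 - 20i - 28j + 15k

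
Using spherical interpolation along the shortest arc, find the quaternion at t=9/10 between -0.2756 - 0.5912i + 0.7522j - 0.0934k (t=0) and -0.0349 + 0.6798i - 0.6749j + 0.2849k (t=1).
0.0033 - 0.6753i + 0.6874j - 0.2672k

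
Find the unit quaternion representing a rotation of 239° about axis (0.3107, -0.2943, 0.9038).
-0.4924 + 0.2704i - 0.2561j + 0.7866k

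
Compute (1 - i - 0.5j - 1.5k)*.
1 + i + 0.5j + 1.5k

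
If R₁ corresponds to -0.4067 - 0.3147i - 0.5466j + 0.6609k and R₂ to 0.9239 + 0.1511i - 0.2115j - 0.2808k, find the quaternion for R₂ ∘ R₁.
-0.2582 - 0.6455i - 0.4305j + 0.5757k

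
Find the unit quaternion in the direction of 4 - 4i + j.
0.6963 - 0.6963i + 0.1741j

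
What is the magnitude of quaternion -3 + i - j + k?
√12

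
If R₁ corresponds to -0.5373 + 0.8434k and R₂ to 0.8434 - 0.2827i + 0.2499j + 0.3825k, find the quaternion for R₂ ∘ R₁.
-0.7758 + 0.3627i + 0.1042j + 0.5058k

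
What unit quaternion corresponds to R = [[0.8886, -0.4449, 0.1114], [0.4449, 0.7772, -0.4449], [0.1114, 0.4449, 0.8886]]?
0.9427 + 0.236i + 0.236k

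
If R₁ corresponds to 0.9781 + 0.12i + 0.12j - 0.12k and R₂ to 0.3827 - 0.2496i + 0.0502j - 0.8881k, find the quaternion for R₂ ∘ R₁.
0.2917 - 0.0977i - 0.0415j - 0.9506k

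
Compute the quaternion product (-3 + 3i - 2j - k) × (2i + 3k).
-3 - 12i - 11j - 5k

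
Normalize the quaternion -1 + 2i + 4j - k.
-0.2132 + 0.4264i + 0.8528j - 0.2132k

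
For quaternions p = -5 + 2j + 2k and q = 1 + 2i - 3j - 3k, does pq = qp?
No: pq = 7 - 10i + 21j + 13k ≠ 7 - 10i + 13j + 21k = qp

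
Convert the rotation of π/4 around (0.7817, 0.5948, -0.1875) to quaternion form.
0.9239 + 0.2991i + 0.2276j - 0.0718k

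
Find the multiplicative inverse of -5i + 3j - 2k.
0.1316i - 0.0789j + 0.0526k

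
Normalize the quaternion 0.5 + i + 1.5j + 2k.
0.1826 + 0.3651i + 0.5477j + 0.7303k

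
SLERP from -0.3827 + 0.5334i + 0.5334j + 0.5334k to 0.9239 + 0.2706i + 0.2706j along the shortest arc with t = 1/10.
-0.5135 + 0.4815i + 0.4815j + 0.5222k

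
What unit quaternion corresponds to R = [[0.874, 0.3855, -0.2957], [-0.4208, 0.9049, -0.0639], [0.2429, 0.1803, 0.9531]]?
0.9659 + 0.0632i - 0.1394j - 0.2087k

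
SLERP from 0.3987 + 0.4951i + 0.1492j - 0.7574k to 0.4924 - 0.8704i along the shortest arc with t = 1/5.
0.2257 + 0.6821i + 0.1344j - 0.6824k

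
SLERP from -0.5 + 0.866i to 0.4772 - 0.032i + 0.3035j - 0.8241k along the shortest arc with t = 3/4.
-0.5758 + 0.3146i - 0.2608j + 0.7081k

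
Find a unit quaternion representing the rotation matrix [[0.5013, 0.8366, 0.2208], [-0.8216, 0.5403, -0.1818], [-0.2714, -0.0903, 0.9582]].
0.866 + 0.0264i + 0.1421j - 0.4787k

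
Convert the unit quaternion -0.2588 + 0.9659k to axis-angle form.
axis = (0, 0, 1), θ = 7π/6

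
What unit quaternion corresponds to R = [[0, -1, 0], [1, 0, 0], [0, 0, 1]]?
0.7071 + 0.7071k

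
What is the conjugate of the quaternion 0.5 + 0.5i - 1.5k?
0.5 - 0.5i + 1.5k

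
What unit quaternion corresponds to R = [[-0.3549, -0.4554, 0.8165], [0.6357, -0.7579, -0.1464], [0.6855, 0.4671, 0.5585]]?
0.3338 + 0.4595i + 0.0981j + 0.8172k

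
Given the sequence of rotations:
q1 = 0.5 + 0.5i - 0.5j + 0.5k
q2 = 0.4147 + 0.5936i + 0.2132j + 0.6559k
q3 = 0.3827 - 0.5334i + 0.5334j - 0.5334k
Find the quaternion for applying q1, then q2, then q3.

q2 · q1 = -0.3108 + 0.9387i - 0.0696j + 0.1319k
q3 · q2 · q1 = 0.4892 + 0.5583i - 0.6228j - 0.2473k
0.4892 + 0.5583i - 0.6228j - 0.2473k


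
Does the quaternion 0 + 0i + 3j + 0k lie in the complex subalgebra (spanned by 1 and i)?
No. The quaternion 3j has j-coefficient y = 3 and k-coefficient z = 0, not both zero, so it does not lie in the complex subalgebra spanned by 1 and i.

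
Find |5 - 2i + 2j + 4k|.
7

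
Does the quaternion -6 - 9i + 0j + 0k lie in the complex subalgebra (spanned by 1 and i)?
Yes. The quaternion -6 - 9i has j- and k-coefficients y = z = 0, so it lies in the complex subalgebra spanned by 1 and i.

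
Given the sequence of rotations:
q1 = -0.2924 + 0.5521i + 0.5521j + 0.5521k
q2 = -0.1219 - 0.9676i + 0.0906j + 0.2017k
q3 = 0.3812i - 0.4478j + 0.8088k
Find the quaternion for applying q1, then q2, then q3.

q2 · q1 = 0.4085 + 0.1543i + 0.5518j - 0.7105k
q3 · q2 · q1 = 0.7629 + 0.0276i + 0.2127j + 0.6098k
0.7629 + 0.0276i + 0.2127j + 0.6098k


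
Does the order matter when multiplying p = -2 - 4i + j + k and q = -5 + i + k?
Yes: pq = 13 + 19i - 8k ≠ 13 + 17i - 10j - 6k = qp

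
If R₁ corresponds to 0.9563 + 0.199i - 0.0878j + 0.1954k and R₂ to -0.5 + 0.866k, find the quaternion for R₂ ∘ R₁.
-0.6474 - 0.0235i + 0.2162j + 0.7305k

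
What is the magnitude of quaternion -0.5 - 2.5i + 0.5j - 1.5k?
3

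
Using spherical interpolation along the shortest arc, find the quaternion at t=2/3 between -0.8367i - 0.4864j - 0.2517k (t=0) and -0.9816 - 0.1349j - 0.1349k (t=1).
-0.8197 - 0.396i - 0.3429j - 0.2318k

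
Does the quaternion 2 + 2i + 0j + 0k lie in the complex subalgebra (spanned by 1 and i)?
Yes. The quaternion 2 + 2i has j- and k-coefficients y = z = 0, so it lies in the complex subalgebra spanned by 1 and i.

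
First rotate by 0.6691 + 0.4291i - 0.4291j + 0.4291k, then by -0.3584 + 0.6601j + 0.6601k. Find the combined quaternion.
-0.2398 + 0.4127i + 0.8787j + 0.0046k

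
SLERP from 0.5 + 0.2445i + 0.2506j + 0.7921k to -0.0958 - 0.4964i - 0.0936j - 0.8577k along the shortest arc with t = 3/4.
0.2035 + 0.4433i + 0.1369j + 0.8622k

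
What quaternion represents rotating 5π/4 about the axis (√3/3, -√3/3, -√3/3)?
-0.3827 + 0.5334i - 0.5334j - 0.5334k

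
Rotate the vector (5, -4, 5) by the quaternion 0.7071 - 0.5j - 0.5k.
(-6.364, -3.035, 4.035)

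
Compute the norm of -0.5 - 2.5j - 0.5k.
2.598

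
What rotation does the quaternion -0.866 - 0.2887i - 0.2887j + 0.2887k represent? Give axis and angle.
axis = (-√3/3, -√3/3, √3/3), θ = 5π/3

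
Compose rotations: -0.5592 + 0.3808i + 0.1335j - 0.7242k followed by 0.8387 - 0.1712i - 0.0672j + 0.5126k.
-0.0236 + 0.3953i + 0.2208j - 0.8913k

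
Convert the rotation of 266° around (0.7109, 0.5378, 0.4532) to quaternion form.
-0.682 + 0.5199i + 0.3933j + 0.3314k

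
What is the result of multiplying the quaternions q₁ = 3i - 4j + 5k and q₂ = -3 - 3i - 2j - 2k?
11 + 9i + 3j - 33k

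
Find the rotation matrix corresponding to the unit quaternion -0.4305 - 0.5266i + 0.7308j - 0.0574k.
[[-0.0747, -0.8191, -0.5688], [-0.7203, 0.4388, -0.5373], [0.6897, 0.3695, -0.6228]]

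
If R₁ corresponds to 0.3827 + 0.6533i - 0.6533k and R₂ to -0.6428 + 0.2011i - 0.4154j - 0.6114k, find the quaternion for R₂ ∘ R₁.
-0.7768 - 0.0716i - 0.427j + 0.4573k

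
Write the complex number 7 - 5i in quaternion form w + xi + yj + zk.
7 - 5i + 0j + 0k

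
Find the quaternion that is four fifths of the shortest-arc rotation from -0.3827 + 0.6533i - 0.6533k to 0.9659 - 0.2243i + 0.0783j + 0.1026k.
-0.9067 + 0.3415i - 0.0663j - 0.2385k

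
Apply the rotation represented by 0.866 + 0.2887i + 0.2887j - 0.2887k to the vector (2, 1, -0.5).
(1.833, 0.333, -1.333)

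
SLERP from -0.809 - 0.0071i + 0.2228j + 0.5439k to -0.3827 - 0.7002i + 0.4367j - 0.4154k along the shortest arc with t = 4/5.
-0.5733 - 0.6393i + 0.4595j - 0.2269k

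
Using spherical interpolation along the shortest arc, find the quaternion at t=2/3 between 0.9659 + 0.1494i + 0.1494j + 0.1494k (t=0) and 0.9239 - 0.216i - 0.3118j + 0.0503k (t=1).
0.9781 - 0.0965i - 0.1626j + 0.0874k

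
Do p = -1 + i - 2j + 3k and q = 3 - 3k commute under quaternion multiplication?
No: pq = 6 + 9i - 3j + 12k ≠ 6 - 3i - 9j + 12k = qp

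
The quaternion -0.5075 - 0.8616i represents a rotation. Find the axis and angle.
axis = (-1, 0, 0), θ = 241°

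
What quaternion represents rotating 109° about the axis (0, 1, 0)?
0.5807 + 0.8141j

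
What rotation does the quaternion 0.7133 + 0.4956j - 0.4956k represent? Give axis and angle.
axis = (0, √2/2, -√2/2), θ = 89°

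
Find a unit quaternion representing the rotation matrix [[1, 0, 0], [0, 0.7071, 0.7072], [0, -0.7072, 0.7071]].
0.9239 - 0.3827i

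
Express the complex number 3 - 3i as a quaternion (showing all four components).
3 - 3i + 0j + 0k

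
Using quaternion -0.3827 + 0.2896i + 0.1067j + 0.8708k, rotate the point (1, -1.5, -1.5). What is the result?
(-2.266, -0.189, -0.574)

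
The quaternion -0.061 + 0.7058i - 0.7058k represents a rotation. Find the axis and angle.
axis = (√2/2, 0, -√2/2), θ = 187°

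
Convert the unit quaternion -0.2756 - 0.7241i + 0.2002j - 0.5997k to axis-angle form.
axis = (-0.7533, 0.2083, -0.6239), θ = 212°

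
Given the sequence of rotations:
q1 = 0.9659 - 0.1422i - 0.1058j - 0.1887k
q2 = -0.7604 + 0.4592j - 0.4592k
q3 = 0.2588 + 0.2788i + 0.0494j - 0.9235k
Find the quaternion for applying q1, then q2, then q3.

q2 · q1 = -0.7725 - 0.0271i + 0.5893j - 0.2348k
q3 · q2 · q1 = -0.4383 + 0.3102i + 0.2048j + 0.8183k
-0.4383 + 0.3102i + 0.2048j + 0.8183k


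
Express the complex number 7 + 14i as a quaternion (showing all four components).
7 + 14i + 0j + 0k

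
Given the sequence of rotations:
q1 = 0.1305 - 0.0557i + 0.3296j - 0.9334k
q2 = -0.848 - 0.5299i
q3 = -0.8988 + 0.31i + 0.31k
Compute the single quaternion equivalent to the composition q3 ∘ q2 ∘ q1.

q2 · q1 = -0.1402 - 0.0219i - 0.7741j + 0.6169k
q3 · q2 · q1 = -0.0584 + 0.2162i + 0.4977j - 0.8379k
-0.0584 + 0.2162i + 0.4977j - 0.8379k


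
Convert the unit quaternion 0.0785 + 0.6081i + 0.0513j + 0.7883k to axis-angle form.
axis = (0.61, 0.0515, 0.7907), θ = 171°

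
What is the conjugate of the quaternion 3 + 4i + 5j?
3 - 4i - 5j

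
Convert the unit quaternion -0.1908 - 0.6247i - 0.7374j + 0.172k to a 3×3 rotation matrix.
[[-0.1467, 0.9869, 0.0665], [0.8557, 0.1603, -0.4921], [-0.4963, -0.0153, -0.868]]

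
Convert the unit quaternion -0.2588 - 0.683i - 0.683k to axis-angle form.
axis = (-√2/2, 0, -√2/2), θ = 7π/6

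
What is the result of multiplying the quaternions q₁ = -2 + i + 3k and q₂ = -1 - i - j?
3 + 4i - j - 4k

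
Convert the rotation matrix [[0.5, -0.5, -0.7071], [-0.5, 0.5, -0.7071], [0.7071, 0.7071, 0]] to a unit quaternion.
0.7071 + 0.5i - 0.5j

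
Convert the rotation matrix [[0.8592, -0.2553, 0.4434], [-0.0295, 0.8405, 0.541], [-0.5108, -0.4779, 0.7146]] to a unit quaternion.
0.9239 - 0.2757i + 0.2582j + 0.0611k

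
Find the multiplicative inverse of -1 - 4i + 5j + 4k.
-0.0172 + 0.069i - 0.0862j - 0.069k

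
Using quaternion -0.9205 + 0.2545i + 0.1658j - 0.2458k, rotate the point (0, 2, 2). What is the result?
(-1.597, 2.273, 0.531)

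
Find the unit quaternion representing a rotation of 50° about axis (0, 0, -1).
0.9063 - 0.4226k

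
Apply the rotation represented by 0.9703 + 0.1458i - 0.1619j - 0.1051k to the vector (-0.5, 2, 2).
(-0.839, 1.499, 2.302)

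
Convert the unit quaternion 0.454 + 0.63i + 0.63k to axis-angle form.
axis = (√2/2, 0, √2/2), θ = 126°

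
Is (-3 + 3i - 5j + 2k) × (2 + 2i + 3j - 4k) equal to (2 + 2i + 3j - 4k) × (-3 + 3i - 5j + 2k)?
No: pq = 11 + 14i - 3j + 35k ≠ 11 - 14i - 35j - 3k = qp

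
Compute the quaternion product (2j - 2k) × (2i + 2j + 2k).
8i - 4j - 4k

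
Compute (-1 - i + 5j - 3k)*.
-1 + i - 5j + 3k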